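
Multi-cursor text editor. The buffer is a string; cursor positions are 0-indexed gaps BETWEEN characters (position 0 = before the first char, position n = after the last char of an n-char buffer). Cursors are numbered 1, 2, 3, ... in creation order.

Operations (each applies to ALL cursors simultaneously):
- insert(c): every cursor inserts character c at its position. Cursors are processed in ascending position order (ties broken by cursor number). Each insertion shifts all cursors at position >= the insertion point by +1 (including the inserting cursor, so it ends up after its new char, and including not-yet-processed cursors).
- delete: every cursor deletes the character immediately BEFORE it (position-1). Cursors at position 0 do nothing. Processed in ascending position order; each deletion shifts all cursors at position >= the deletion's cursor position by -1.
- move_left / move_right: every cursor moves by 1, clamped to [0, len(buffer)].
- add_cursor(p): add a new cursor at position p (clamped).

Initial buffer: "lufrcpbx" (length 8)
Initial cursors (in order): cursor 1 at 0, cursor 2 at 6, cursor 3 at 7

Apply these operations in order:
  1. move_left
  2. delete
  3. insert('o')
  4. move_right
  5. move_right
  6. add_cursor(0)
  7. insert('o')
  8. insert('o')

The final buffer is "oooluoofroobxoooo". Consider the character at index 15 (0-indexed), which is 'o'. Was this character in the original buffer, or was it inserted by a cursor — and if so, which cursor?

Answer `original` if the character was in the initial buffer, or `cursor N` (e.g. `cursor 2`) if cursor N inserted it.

After op 1 (move_left): buffer="lufrcpbx" (len 8), cursors c1@0 c2@5 c3@6, authorship ........
After op 2 (delete): buffer="lufrbx" (len 6), cursors c1@0 c2@4 c3@4, authorship ......
After op 3 (insert('o')): buffer="olufroobx" (len 9), cursors c1@1 c2@7 c3@7, authorship 1....23..
After op 4 (move_right): buffer="olufroobx" (len 9), cursors c1@2 c2@8 c3@8, authorship 1....23..
After op 5 (move_right): buffer="olufroobx" (len 9), cursors c1@3 c2@9 c3@9, authorship 1....23..
After op 6 (add_cursor(0)): buffer="olufroobx" (len 9), cursors c4@0 c1@3 c2@9 c3@9, authorship 1....23..
After op 7 (insert('o')): buffer="ooluofroobxoo" (len 13), cursors c4@1 c1@5 c2@13 c3@13, authorship 41..1..23..23
After op 8 (insert('o')): buffer="oooluoofroobxoooo" (len 17), cursors c4@2 c1@7 c2@17 c3@17, authorship 441..11..23..2323
Authorship (.=original, N=cursor N): 4 4 1 . . 1 1 . . 2 3 . . 2 3 2 3
Index 15: author = 2

Answer: cursor 2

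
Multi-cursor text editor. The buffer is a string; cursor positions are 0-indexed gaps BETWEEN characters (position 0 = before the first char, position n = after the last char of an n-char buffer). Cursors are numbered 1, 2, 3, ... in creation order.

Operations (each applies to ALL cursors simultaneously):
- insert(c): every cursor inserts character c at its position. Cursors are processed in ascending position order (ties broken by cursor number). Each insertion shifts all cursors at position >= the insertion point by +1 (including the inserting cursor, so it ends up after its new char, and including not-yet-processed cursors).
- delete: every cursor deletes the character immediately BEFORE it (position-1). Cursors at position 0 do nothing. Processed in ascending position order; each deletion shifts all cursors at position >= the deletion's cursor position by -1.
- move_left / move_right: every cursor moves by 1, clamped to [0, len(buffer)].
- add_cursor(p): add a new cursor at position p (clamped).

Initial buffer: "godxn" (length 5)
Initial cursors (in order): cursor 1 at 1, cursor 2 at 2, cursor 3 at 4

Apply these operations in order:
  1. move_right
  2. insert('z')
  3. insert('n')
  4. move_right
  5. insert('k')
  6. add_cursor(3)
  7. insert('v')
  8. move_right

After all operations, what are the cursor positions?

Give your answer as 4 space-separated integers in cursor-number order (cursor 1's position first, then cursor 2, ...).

After op 1 (move_right): buffer="godxn" (len 5), cursors c1@2 c2@3 c3@5, authorship .....
After op 2 (insert('z')): buffer="gozdzxnz" (len 8), cursors c1@3 c2@5 c3@8, authorship ..1.2..3
After op 3 (insert('n')): buffer="gozndznxnzn" (len 11), cursors c1@4 c2@7 c3@11, authorship ..11.22..33
After op 4 (move_right): buffer="gozndznxnzn" (len 11), cursors c1@5 c2@8 c3@11, authorship ..11.22..33
After op 5 (insert('k')): buffer="gozndkznxknznk" (len 14), cursors c1@6 c2@10 c3@14, authorship ..11.122.2.333
After op 6 (add_cursor(3)): buffer="gozndkznxknznk" (len 14), cursors c4@3 c1@6 c2@10 c3@14, authorship ..11.122.2.333
After op 7 (insert('v')): buffer="gozvndkvznxkvnznkv" (len 18), cursors c4@4 c1@8 c2@13 c3@18, authorship ..141.1122.22.3333
After op 8 (move_right): buffer="gozvndkvznxkvnznkv" (len 18), cursors c4@5 c1@9 c2@14 c3@18, authorship ..141.1122.22.3333

Answer: 9 14 18 5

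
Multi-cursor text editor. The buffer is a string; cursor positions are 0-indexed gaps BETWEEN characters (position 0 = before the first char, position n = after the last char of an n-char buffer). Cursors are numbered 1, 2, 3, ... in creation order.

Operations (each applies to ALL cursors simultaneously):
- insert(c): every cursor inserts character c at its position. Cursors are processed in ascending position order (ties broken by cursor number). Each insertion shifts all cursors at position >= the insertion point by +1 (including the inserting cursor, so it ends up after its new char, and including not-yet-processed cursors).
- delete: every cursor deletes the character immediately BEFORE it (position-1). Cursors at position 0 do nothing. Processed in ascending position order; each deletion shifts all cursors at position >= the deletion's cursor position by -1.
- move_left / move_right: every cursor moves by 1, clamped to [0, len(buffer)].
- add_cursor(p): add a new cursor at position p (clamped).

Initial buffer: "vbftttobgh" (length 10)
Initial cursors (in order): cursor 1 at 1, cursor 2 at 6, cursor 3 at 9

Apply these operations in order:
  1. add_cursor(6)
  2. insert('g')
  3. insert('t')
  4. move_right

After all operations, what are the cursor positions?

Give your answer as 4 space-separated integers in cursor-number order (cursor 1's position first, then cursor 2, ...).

After op 1 (add_cursor(6)): buffer="vbftttobgh" (len 10), cursors c1@1 c2@6 c4@6 c3@9, authorship ..........
After op 2 (insert('g')): buffer="vgbftttggobggh" (len 14), cursors c1@2 c2@9 c4@9 c3@13, authorship .1.....24...3.
After op 3 (insert('t')): buffer="vgtbftttggttobggth" (len 18), cursors c1@3 c2@12 c4@12 c3@17, authorship .11.....2424...33.
After op 4 (move_right): buffer="vgtbftttggttobggth" (len 18), cursors c1@4 c2@13 c4@13 c3@18, authorship .11.....2424...33.

Answer: 4 13 18 13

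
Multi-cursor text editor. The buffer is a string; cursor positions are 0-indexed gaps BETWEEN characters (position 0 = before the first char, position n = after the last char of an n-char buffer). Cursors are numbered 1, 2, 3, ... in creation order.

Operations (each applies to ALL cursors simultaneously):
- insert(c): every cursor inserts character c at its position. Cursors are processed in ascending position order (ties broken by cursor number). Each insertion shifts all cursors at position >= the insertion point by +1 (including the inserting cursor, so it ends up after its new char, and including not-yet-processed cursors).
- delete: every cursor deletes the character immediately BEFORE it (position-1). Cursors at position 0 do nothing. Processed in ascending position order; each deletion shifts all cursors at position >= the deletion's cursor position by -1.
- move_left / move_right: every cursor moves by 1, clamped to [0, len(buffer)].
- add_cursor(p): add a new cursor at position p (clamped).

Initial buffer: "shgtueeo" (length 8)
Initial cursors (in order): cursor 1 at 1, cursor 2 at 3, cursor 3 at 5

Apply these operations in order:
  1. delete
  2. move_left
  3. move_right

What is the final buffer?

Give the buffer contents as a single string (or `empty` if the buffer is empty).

After op 1 (delete): buffer="hteeo" (len 5), cursors c1@0 c2@1 c3@2, authorship .....
After op 2 (move_left): buffer="hteeo" (len 5), cursors c1@0 c2@0 c3@1, authorship .....
After op 3 (move_right): buffer="hteeo" (len 5), cursors c1@1 c2@1 c3@2, authorship .....

Answer: hteeo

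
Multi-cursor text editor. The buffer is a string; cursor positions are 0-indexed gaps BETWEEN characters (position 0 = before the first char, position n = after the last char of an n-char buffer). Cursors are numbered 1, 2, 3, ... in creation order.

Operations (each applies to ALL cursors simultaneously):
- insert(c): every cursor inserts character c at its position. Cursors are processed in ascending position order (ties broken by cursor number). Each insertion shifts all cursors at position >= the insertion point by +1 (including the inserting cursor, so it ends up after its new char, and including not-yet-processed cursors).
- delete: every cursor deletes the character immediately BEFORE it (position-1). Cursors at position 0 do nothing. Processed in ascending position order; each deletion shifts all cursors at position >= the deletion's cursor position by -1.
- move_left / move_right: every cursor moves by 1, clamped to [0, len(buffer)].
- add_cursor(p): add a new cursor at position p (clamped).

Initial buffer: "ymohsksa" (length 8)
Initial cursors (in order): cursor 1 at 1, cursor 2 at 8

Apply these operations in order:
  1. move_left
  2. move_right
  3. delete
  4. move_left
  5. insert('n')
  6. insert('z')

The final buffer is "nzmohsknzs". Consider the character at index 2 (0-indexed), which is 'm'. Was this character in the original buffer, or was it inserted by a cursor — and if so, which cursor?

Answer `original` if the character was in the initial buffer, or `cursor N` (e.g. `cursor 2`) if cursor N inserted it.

Answer: original

Derivation:
After op 1 (move_left): buffer="ymohsksa" (len 8), cursors c1@0 c2@7, authorship ........
After op 2 (move_right): buffer="ymohsksa" (len 8), cursors c1@1 c2@8, authorship ........
After op 3 (delete): buffer="mohsks" (len 6), cursors c1@0 c2@6, authorship ......
After op 4 (move_left): buffer="mohsks" (len 6), cursors c1@0 c2@5, authorship ......
After op 5 (insert('n')): buffer="nmohskns" (len 8), cursors c1@1 c2@7, authorship 1.....2.
After op 6 (insert('z')): buffer="nzmohsknzs" (len 10), cursors c1@2 c2@9, authorship 11.....22.
Authorship (.=original, N=cursor N): 1 1 . . . . . 2 2 .
Index 2: author = original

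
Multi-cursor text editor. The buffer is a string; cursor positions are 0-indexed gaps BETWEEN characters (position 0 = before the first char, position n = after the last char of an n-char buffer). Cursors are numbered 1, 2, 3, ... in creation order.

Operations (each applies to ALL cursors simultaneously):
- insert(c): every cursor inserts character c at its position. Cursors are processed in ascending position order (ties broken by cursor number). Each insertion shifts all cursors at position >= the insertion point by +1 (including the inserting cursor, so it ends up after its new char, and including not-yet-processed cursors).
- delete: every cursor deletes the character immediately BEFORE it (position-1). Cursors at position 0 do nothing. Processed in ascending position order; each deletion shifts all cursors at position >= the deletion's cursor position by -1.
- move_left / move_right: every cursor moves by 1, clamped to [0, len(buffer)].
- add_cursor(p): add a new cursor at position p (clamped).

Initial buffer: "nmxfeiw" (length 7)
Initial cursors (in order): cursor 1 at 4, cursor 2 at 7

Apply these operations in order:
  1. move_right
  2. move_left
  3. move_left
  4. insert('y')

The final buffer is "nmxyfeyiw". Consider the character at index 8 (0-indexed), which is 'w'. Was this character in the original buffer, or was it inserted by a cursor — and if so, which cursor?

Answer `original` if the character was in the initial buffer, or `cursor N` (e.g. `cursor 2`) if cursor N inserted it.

After op 1 (move_right): buffer="nmxfeiw" (len 7), cursors c1@5 c2@7, authorship .......
After op 2 (move_left): buffer="nmxfeiw" (len 7), cursors c1@4 c2@6, authorship .......
After op 3 (move_left): buffer="nmxfeiw" (len 7), cursors c1@3 c2@5, authorship .......
After op 4 (insert('y')): buffer="nmxyfeyiw" (len 9), cursors c1@4 c2@7, authorship ...1..2..
Authorship (.=original, N=cursor N): . . . 1 . . 2 . .
Index 8: author = original

Answer: original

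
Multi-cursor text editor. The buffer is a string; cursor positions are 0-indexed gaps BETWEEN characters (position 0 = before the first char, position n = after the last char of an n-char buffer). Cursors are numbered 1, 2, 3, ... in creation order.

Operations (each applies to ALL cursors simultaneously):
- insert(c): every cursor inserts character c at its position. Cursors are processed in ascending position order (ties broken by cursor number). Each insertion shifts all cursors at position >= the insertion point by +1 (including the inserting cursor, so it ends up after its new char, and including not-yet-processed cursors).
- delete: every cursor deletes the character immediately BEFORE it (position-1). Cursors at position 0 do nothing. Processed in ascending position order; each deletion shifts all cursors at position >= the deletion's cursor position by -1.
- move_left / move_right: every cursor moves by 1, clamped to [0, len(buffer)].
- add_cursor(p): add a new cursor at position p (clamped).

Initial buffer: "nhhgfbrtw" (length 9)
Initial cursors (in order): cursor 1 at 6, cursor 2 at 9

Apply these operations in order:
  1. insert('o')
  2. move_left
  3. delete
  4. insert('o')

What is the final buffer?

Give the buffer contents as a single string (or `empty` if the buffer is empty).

Answer: nhhgfoortoo

Derivation:
After op 1 (insert('o')): buffer="nhhgfbortwo" (len 11), cursors c1@7 c2@11, authorship ......1...2
After op 2 (move_left): buffer="nhhgfbortwo" (len 11), cursors c1@6 c2@10, authorship ......1...2
After op 3 (delete): buffer="nhhgforto" (len 9), cursors c1@5 c2@8, authorship .....1..2
After op 4 (insert('o')): buffer="nhhgfoortoo" (len 11), cursors c1@6 c2@10, authorship .....11..22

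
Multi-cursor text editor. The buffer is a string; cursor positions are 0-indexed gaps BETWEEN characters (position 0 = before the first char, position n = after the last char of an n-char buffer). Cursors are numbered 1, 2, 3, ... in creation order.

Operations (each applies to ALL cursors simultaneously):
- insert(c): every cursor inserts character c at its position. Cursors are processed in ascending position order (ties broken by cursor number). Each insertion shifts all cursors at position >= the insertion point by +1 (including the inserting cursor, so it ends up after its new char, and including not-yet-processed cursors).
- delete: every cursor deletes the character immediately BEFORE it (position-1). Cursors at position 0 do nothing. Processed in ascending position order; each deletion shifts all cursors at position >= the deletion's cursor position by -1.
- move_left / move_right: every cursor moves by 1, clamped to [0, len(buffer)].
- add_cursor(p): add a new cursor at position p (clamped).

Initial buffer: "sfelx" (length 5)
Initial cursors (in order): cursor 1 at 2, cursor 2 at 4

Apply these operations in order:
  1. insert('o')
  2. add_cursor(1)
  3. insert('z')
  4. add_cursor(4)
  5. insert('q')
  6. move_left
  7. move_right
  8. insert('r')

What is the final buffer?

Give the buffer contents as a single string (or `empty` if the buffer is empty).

Answer: szqrfoqrzqrelozqrx

Derivation:
After op 1 (insert('o')): buffer="sfoelox" (len 7), cursors c1@3 c2@6, authorship ..1..2.
After op 2 (add_cursor(1)): buffer="sfoelox" (len 7), cursors c3@1 c1@3 c2@6, authorship ..1..2.
After op 3 (insert('z')): buffer="szfozelozx" (len 10), cursors c3@2 c1@5 c2@9, authorship .3.11..22.
After op 4 (add_cursor(4)): buffer="szfozelozx" (len 10), cursors c3@2 c4@4 c1@5 c2@9, authorship .3.11..22.
After op 5 (insert('q')): buffer="szqfoqzqelozqx" (len 14), cursors c3@3 c4@6 c1@8 c2@13, authorship .33.1411..222.
After op 6 (move_left): buffer="szqfoqzqelozqx" (len 14), cursors c3@2 c4@5 c1@7 c2@12, authorship .33.1411..222.
After op 7 (move_right): buffer="szqfoqzqelozqx" (len 14), cursors c3@3 c4@6 c1@8 c2@13, authorship .33.1411..222.
After op 8 (insert('r')): buffer="szqrfoqrzqrelozqrx" (len 18), cursors c3@4 c4@8 c1@11 c2@17, authorship .333.144111..2222.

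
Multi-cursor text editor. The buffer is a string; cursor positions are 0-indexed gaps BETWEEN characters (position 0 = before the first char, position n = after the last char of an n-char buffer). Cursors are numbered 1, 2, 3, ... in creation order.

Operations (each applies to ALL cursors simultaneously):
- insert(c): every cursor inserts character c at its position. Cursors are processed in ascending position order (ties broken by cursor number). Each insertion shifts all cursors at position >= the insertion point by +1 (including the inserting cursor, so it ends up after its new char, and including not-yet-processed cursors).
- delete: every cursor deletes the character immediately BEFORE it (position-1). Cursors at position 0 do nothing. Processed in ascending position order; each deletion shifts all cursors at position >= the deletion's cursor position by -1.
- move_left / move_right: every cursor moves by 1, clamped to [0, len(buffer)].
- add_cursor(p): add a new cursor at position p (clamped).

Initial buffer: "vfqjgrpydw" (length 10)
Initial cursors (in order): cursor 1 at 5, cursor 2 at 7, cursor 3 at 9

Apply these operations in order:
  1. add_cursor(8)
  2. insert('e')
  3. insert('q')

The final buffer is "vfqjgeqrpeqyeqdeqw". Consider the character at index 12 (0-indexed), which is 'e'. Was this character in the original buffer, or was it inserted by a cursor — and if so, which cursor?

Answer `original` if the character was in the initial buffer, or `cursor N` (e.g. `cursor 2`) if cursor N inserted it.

Answer: cursor 4

Derivation:
After op 1 (add_cursor(8)): buffer="vfqjgrpydw" (len 10), cursors c1@5 c2@7 c4@8 c3@9, authorship ..........
After op 2 (insert('e')): buffer="vfqjgerpeyedew" (len 14), cursors c1@6 c2@9 c4@11 c3@13, authorship .....1..2.4.3.
After op 3 (insert('q')): buffer="vfqjgeqrpeqyeqdeqw" (len 18), cursors c1@7 c2@11 c4@14 c3@17, authorship .....11..22.44.33.
Authorship (.=original, N=cursor N): . . . . . 1 1 . . 2 2 . 4 4 . 3 3 .
Index 12: author = 4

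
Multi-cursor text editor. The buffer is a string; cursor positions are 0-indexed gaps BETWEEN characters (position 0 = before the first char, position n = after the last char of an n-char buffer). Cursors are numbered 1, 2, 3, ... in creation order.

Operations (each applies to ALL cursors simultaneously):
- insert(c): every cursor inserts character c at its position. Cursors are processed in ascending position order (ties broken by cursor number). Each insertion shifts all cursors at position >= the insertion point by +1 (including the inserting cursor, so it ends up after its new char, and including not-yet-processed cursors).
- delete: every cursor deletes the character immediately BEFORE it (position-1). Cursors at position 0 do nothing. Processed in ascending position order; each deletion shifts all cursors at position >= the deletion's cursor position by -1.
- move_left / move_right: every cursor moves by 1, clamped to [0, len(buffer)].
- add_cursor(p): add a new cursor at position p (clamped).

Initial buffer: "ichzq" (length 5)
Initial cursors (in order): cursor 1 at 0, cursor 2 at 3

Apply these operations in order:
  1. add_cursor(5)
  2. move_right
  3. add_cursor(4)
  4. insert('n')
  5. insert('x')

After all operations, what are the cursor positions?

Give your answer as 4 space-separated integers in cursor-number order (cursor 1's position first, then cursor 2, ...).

Answer: 3 10 13 10

Derivation:
After op 1 (add_cursor(5)): buffer="ichzq" (len 5), cursors c1@0 c2@3 c3@5, authorship .....
After op 2 (move_right): buffer="ichzq" (len 5), cursors c1@1 c2@4 c3@5, authorship .....
After op 3 (add_cursor(4)): buffer="ichzq" (len 5), cursors c1@1 c2@4 c4@4 c3@5, authorship .....
After op 4 (insert('n')): buffer="inchznnqn" (len 9), cursors c1@2 c2@7 c4@7 c3@9, authorship .1...24.3
After op 5 (insert('x')): buffer="inxchznnxxqnx" (len 13), cursors c1@3 c2@10 c4@10 c3@13, authorship .11...2424.33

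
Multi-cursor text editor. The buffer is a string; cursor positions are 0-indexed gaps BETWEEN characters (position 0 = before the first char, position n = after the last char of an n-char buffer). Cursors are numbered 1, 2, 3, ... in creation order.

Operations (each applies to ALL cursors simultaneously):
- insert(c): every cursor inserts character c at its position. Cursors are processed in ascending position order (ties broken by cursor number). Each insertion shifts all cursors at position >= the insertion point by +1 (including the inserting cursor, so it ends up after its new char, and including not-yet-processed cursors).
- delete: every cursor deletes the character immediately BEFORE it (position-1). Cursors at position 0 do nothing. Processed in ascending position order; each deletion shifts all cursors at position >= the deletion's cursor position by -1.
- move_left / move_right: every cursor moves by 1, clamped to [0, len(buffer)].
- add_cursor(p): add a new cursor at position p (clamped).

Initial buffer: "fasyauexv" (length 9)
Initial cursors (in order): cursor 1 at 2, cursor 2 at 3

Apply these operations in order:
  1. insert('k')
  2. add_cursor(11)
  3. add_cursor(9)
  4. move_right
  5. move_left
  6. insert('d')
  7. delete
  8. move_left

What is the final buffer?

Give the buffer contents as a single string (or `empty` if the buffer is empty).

After op 1 (insert('k')): buffer="fakskyauexv" (len 11), cursors c1@3 c2@5, authorship ..1.2......
After op 2 (add_cursor(11)): buffer="fakskyauexv" (len 11), cursors c1@3 c2@5 c3@11, authorship ..1.2......
After op 3 (add_cursor(9)): buffer="fakskyauexv" (len 11), cursors c1@3 c2@5 c4@9 c3@11, authorship ..1.2......
After op 4 (move_right): buffer="fakskyauexv" (len 11), cursors c1@4 c2@6 c4@10 c3@11, authorship ..1.2......
After op 5 (move_left): buffer="fakskyauexv" (len 11), cursors c1@3 c2@5 c4@9 c3@10, authorship ..1.2......
After op 6 (insert('d')): buffer="fakdskdyauedxdv" (len 15), cursors c1@4 c2@7 c4@12 c3@14, authorship ..11.22....4.3.
After op 7 (delete): buffer="fakskyauexv" (len 11), cursors c1@3 c2@5 c4@9 c3@10, authorship ..1.2......
After op 8 (move_left): buffer="fakskyauexv" (len 11), cursors c1@2 c2@4 c4@8 c3@9, authorship ..1.2......

Answer: fakskyauexv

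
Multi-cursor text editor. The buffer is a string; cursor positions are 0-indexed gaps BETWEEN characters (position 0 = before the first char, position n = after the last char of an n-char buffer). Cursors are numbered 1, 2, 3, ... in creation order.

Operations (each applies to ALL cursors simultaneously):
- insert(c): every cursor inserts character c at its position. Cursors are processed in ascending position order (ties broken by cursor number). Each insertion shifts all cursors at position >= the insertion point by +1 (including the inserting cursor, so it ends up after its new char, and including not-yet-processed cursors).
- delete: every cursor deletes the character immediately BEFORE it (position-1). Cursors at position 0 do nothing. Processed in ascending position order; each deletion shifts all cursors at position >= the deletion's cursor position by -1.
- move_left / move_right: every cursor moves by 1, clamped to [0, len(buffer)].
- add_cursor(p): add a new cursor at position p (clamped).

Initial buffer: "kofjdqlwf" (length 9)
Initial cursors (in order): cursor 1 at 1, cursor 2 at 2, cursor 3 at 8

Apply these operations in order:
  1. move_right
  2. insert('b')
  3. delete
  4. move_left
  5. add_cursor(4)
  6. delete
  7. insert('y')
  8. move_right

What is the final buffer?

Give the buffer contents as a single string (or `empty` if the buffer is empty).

Answer: yyfydqlyf

Derivation:
After op 1 (move_right): buffer="kofjdqlwf" (len 9), cursors c1@2 c2@3 c3@9, authorship .........
After op 2 (insert('b')): buffer="kobfbjdqlwfb" (len 12), cursors c1@3 c2@5 c3@12, authorship ..1.2......3
After op 3 (delete): buffer="kofjdqlwf" (len 9), cursors c1@2 c2@3 c3@9, authorship .........
After op 4 (move_left): buffer="kofjdqlwf" (len 9), cursors c1@1 c2@2 c3@8, authorship .........
After op 5 (add_cursor(4)): buffer="kofjdqlwf" (len 9), cursors c1@1 c2@2 c4@4 c3@8, authorship .........
After op 6 (delete): buffer="fdqlf" (len 5), cursors c1@0 c2@0 c4@1 c3@4, authorship .....
After op 7 (insert('y')): buffer="yyfydqlyf" (len 9), cursors c1@2 c2@2 c4@4 c3@8, authorship 12.4...3.
After op 8 (move_right): buffer="yyfydqlyf" (len 9), cursors c1@3 c2@3 c4@5 c3@9, authorship 12.4...3.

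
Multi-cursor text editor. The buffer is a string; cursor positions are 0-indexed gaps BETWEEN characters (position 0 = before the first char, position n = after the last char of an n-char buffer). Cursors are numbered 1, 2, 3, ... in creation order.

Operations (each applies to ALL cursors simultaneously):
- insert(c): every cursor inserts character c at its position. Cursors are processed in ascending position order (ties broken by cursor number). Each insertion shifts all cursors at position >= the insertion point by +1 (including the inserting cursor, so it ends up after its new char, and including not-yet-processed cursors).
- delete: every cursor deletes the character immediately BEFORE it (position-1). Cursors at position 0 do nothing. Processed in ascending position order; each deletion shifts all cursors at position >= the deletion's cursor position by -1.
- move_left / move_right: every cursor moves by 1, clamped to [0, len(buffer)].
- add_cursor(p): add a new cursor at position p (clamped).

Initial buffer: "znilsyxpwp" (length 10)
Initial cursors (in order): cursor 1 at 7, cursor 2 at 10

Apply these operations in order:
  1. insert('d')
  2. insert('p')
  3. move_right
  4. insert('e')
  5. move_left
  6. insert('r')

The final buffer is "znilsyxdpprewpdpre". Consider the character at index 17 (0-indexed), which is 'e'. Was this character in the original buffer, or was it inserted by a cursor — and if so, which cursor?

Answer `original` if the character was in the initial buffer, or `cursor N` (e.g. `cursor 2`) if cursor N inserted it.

Answer: cursor 2

Derivation:
After op 1 (insert('d')): buffer="znilsyxdpwpd" (len 12), cursors c1@8 c2@12, authorship .......1...2
After op 2 (insert('p')): buffer="znilsyxdppwpdp" (len 14), cursors c1@9 c2@14, authorship .......11...22
After op 3 (move_right): buffer="znilsyxdppwpdp" (len 14), cursors c1@10 c2@14, authorship .......11...22
After op 4 (insert('e')): buffer="znilsyxdppewpdpe" (len 16), cursors c1@11 c2@16, authorship .......11.1..222
After op 5 (move_left): buffer="znilsyxdppewpdpe" (len 16), cursors c1@10 c2@15, authorship .......11.1..222
After op 6 (insert('r')): buffer="znilsyxdpprewpdpre" (len 18), cursors c1@11 c2@17, authorship .......11.11..2222
Authorship (.=original, N=cursor N): . . . . . . . 1 1 . 1 1 . . 2 2 2 2
Index 17: author = 2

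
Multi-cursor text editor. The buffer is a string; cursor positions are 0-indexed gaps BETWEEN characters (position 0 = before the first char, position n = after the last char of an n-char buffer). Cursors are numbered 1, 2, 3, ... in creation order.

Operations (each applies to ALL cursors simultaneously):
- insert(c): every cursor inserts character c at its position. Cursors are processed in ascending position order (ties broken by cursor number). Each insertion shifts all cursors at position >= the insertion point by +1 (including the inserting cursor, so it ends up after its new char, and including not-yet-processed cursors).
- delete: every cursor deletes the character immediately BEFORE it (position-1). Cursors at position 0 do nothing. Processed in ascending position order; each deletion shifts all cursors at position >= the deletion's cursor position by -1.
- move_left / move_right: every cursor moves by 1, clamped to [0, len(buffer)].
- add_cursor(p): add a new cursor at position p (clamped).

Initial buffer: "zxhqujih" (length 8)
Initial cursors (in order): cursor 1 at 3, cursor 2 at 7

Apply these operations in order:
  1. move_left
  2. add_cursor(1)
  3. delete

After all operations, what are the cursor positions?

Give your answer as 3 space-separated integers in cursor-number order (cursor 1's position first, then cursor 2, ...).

Answer: 0 3 0

Derivation:
After op 1 (move_left): buffer="zxhqujih" (len 8), cursors c1@2 c2@6, authorship ........
After op 2 (add_cursor(1)): buffer="zxhqujih" (len 8), cursors c3@1 c1@2 c2@6, authorship ........
After op 3 (delete): buffer="hquih" (len 5), cursors c1@0 c3@0 c2@3, authorship .....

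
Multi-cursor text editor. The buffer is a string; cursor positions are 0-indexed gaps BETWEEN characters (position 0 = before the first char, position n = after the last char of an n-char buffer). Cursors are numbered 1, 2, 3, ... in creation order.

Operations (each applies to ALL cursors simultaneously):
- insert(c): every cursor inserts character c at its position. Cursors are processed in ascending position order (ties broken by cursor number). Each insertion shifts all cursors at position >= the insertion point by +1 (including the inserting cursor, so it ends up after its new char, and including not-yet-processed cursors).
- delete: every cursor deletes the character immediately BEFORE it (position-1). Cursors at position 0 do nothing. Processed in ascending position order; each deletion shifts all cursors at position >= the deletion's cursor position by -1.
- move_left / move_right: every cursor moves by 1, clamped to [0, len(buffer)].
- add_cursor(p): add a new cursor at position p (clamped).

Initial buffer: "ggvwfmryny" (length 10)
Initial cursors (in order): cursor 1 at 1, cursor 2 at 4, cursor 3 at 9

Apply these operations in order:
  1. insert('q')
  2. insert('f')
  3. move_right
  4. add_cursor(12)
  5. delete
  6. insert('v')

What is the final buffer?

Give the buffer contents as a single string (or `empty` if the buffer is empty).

Answer: gqfvvwqfvmrvnqfv

Derivation:
After op 1 (insert('q')): buffer="gqgvwqfmrynqy" (len 13), cursors c1@2 c2@6 c3@12, authorship .1...2.....3.
After op 2 (insert('f')): buffer="gqfgvwqffmrynqfy" (len 16), cursors c1@3 c2@8 c3@15, authorship .11...22.....33.
After op 3 (move_right): buffer="gqfgvwqffmrynqfy" (len 16), cursors c1@4 c2@9 c3@16, authorship .11...22.....33.
After op 4 (add_cursor(12)): buffer="gqfgvwqffmrynqfy" (len 16), cursors c1@4 c2@9 c4@12 c3@16, authorship .11...22.....33.
After op 5 (delete): buffer="gqfvwqfmrnqf" (len 12), cursors c1@3 c2@7 c4@9 c3@12, authorship .11..22...33
After op 6 (insert('v')): buffer="gqfvvwqfvmrvnqfv" (len 16), cursors c1@4 c2@9 c4@12 c3@16, authorship .111..222..4.333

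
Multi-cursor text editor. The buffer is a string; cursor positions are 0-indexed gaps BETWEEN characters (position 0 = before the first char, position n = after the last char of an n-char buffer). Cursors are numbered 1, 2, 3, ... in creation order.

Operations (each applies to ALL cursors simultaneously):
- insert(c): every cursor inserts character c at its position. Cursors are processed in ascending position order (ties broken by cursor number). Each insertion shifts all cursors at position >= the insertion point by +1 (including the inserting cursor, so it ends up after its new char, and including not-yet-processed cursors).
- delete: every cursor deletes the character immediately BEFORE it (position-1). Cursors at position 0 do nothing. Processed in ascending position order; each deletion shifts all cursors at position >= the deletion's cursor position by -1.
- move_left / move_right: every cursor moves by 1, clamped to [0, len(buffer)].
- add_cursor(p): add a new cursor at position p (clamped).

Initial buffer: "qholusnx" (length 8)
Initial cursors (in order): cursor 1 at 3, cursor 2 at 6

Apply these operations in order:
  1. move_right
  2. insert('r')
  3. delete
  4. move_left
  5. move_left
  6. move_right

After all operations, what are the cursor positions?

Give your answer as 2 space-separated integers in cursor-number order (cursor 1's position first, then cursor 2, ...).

After op 1 (move_right): buffer="qholusnx" (len 8), cursors c1@4 c2@7, authorship ........
After op 2 (insert('r')): buffer="qholrusnrx" (len 10), cursors c1@5 c2@9, authorship ....1...2.
After op 3 (delete): buffer="qholusnx" (len 8), cursors c1@4 c2@7, authorship ........
After op 4 (move_left): buffer="qholusnx" (len 8), cursors c1@3 c2@6, authorship ........
After op 5 (move_left): buffer="qholusnx" (len 8), cursors c1@2 c2@5, authorship ........
After op 6 (move_right): buffer="qholusnx" (len 8), cursors c1@3 c2@6, authorship ........

Answer: 3 6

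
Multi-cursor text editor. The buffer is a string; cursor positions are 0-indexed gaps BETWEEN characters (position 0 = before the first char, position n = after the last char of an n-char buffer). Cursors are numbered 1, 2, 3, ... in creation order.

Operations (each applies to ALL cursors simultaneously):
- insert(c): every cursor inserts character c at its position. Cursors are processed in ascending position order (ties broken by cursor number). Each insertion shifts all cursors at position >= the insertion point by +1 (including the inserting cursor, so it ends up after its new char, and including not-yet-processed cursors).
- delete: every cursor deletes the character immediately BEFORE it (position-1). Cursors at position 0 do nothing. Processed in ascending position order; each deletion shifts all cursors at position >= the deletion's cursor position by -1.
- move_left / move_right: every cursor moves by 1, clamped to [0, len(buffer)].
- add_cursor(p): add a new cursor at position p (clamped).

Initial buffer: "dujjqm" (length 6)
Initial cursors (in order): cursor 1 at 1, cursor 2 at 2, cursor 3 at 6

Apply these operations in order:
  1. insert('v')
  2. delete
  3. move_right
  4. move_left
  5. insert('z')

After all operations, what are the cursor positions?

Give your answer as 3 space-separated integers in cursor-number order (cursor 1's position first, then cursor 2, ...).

After op 1 (insert('v')): buffer="dvuvjjqmv" (len 9), cursors c1@2 c2@4 c3@9, authorship .1.2....3
After op 2 (delete): buffer="dujjqm" (len 6), cursors c1@1 c2@2 c3@6, authorship ......
After op 3 (move_right): buffer="dujjqm" (len 6), cursors c1@2 c2@3 c3@6, authorship ......
After op 4 (move_left): buffer="dujjqm" (len 6), cursors c1@1 c2@2 c3@5, authorship ......
After op 5 (insert('z')): buffer="dzuzjjqzm" (len 9), cursors c1@2 c2@4 c3@8, authorship .1.2...3.

Answer: 2 4 8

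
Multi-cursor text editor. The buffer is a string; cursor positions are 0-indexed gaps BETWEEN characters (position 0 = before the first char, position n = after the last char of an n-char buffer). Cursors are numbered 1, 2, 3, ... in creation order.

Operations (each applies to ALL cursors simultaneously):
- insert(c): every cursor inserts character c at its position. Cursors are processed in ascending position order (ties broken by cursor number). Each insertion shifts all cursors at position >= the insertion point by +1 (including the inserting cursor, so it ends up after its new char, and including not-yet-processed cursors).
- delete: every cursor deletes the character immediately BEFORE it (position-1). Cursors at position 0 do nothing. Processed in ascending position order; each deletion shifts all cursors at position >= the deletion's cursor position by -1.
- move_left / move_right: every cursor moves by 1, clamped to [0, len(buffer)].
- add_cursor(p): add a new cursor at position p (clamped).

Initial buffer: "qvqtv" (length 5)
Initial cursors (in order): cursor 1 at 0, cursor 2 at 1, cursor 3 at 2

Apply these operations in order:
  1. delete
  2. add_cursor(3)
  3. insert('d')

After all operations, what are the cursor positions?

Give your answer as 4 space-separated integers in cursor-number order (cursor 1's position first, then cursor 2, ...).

Answer: 3 3 3 7

Derivation:
After op 1 (delete): buffer="qtv" (len 3), cursors c1@0 c2@0 c3@0, authorship ...
After op 2 (add_cursor(3)): buffer="qtv" (len 3), cursors c1@0 c2@0 c3@0 c4@3, authorship ...
After op 3 (insert('d')): buffer="dddqtvd" (len 7), cursors c1@3 c2@3 c3@3 c4@7, authorship 123...4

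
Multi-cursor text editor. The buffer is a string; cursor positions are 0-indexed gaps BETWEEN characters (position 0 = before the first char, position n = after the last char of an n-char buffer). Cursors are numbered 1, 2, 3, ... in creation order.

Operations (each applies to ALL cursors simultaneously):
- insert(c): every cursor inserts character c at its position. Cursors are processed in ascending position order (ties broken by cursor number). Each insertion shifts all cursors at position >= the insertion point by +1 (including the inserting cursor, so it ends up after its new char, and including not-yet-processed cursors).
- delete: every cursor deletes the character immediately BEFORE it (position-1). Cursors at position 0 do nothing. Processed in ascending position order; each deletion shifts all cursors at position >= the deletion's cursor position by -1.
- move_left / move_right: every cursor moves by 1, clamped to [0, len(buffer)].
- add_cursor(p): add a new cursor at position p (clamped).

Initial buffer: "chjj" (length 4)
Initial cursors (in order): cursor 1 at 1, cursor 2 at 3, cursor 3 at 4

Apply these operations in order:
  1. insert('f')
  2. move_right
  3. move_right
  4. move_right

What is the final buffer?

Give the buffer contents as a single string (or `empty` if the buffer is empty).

Answer: cfhjfjf

Derivation:
After op 1 (insert('f')): buffer="cfhjfjf" (len 7), cursors c1@2 c2@5 c3@7, authorship .1..2.3
After op 2 (move_right): buffer="cfhjfjf" (len 7), cursors c1@3 c2@6 c3@7, authorship .1..2.3
After op 3 (move_right): buffer="cfhjfjf" (len 7), cursors c1@4 c2@7 c3@7, authorship .1..2.3
After op 4 (move_right): buffer="cfhjfjf" (len 7), cursors c1@5 c2@7 c3@7, authorship .1..2.3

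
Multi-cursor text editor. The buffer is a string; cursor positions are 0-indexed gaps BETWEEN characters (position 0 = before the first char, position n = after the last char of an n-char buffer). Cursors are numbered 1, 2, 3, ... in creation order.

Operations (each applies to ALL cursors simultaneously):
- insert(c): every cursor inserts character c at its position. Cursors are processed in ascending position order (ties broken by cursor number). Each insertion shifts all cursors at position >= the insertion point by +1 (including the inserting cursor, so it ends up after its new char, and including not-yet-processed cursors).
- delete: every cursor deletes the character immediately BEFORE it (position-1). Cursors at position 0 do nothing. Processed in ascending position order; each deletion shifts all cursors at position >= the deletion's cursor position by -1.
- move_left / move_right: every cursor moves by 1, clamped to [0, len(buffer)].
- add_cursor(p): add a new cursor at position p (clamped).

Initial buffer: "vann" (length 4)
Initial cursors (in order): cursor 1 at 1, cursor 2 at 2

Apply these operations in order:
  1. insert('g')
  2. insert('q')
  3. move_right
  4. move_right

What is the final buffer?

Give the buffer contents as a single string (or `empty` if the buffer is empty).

Answer: vgqagqnn

Derivation:
After op 1 (insert('g')): buffer="vgagnn" (len 6), cursors c1@2 c2@4, authorship .1.2..
After op 2 (insert('q')): buffer="vgqagqnn" (len 8), cursors c1@3 c2@6, authorship .11.22..
After op 3 (move_right): buffer="vgqagqnn" (len 8), cursors c1@4 c2@7, authorship .11.22..
After op 4 (move_right): buffer="vgqagqnn" (len 8), cursors c1@5 c2@8, authorship .11.22..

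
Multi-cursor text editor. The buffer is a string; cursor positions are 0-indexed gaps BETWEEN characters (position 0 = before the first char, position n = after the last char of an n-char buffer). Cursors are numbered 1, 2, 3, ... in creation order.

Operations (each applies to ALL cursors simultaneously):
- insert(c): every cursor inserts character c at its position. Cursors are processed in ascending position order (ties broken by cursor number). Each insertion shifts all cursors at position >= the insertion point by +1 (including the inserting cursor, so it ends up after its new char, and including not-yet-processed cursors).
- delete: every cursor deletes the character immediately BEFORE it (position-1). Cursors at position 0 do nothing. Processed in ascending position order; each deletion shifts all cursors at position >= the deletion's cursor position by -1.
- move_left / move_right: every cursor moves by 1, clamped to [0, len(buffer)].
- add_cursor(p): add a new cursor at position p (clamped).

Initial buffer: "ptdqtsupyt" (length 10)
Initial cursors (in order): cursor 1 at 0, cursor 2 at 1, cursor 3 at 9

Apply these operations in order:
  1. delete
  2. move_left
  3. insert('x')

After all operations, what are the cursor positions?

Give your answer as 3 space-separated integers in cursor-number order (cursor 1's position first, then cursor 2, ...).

Answer: 2 2 9

Derivation:
After op 1 (delete): buffer="tdqtsupt" (len 8), cursors c1@0 c2@0 c3@7, authorship ........
After op 2 (move_left): buffer="tdqtsupt" (len 8), cursors c1@0 c2@0 c3@6, authorship ........
After op 3 (insert('x')): buffer="xxtdqtsuxpt" (len 11), cursors c1@2 c2@2 c3@9, authorship 12......3..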